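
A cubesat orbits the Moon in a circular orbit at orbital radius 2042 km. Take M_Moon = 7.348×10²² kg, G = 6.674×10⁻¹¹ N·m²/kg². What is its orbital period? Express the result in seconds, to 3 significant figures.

μ = GM = 6.674×10⁻¹¹ × 7.348×10²² = 4.904×10¹² m³/s².
r = 2042 km = 2.042×10⁶ m.
Kepler's third law: T = 2π√(r³/μ) = 2π√((2.042×10⁶)³ / 4.904×10¹²).
r³/μ = 1.736×10⁶ s², so T = 2π × 1.318×10³ = 8.279×10³ s.

T ≈ 8280 seconds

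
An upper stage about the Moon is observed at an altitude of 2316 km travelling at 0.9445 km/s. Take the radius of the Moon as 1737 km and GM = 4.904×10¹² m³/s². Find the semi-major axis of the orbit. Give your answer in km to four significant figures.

r = 1737 + 2316 = 4053.0 km = 4.053×10⁶ m.
Vis-viva rearranged: 1/a = 2/r − v²/μ = 4.935×10⁻⁷ − 1.819×10⁻⁷ = 3.116×10⁻⁷ m⁻¹.
a = 3.210×10⁶ m = 3209.7 km.

a ≈ 3210 km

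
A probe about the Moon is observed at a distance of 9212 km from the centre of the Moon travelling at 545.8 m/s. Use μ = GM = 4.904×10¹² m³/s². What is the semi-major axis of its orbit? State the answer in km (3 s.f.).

r = 9.212×10⁶ m.
Specific orbital energy ε = v²/2 − μ/r = (545.8)²/2 − 4.904×10¹²/9.212×10⁶ = -3.834×10⁵ J/kg.
Since ε = −μ/(2a), a = −μ/(2ε) = 6.395×10⁶ m = 6395.4 km.

a ≈ 6400 km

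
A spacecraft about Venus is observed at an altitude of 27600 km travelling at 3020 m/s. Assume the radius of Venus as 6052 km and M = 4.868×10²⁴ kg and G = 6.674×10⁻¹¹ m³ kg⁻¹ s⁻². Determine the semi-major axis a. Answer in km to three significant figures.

a ≈ 31900 km

μ = GM = 6.674×10⁻¹¹ × 4.868×10²⁴ = 3.249×10¹⁴ m³/s².
r = 6052 + 27600 = 33652 km = 3.365×10⁷ m.
Specific orbital energy ε = v²/2 − μ/r = (3020)²/2 − 3.249×10¹⁴/3.365×10⁷ = -5.094×10⁶ J/kg.
Since ε = −μ/(2a), a = −μ/(2ε) = 3.189×10⁷ m = 31888 km.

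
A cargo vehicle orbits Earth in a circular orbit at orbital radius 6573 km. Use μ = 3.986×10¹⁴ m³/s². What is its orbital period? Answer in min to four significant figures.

T ≈ 88.39 min

r = 6573 km = 6.573×10⁶ m.
Kepler's third law: T = 2π√(r³/μ) = 2π√((6.573×10⁶)³ / 3.986×10¹⁴).
r³/μ = 7.124×10⁵ s², so T = 2π × 8.441×10² = 5.303×10³ s.
Converting: 5.303×10³ s ÷ 60.00 = 88.39 min.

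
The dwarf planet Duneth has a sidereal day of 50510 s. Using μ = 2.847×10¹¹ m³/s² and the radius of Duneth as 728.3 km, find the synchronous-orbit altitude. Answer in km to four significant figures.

h_sync ≈ 1912 km

A synchronous orbit has period T, so by Kepler's third law a = (μT²/4π²)^(1/3).
μT²/4π² = 2.847×10¹¹ × (5.051×10⁴)² / 39.48 = 1.840×10¹⁹ m³.
a = 2.640×10⁶ m = 2639.9 km.
Altitude h = a − R = 2639.9 − 728.3 = 1911.6 km.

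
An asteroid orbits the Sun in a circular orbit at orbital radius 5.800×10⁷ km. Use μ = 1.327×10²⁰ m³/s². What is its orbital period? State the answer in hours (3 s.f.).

T ≈ 2120 hours

r = 5.800×10⁷ km = 5.800×10¹⁰ m.
Kepler's third law: T = 2π√(r³/μ) = 2π√((5.800×10¹⁰)³ / 1.327×10²⁰).
r³/μ = 1.470×10¹² s², so T = 2π × 1.213×10⁶ = 7.619×10⁶ s.
Converting: 7.619×10⁶ s ÷ 3600 = 2116 hours.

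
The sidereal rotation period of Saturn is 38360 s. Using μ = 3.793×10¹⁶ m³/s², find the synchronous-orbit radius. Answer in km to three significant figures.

A synchronous orbit has period T, so by Kepler's third law a = (μT²/4π²)^(1/3).
μT²/4π² = 3.793×10¹⁶ × (3.836×10⁴)² / 39.48 = 1.414×10²⁴ m³.
a = 1.122×10⁸ m = 1.1223×10⁵ km.

r_sync ≈ 1.12×10⁵ km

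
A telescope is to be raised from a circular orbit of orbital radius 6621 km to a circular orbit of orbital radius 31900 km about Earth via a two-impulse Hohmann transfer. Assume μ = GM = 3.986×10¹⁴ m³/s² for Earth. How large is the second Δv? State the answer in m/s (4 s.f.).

r₁ = 6621 km = 6.621×10⁶ m.
r₂ = 31900 km = 3.190×10⁷ m.
Transfer ellipse a_t = (r₁ + r₂)/2 = 1.926×10⁷ m.
At r₁: circular v_c1 = √(μ/r₁) = 7759 m/s; transfer-perigee v_p = √[μ(2/r₁ − 1/a_t)] = 9985 m/s.
At r₂: circular v_c2 = √(μ/r₂) = 3535 m/s; transfer-apogee v_a = √[μ(2/r₂ − 1/a_t)] = 2073 m/s.
Δv₂ = v_c2 − v_a = 1462 m/s.

Δv ≈ 1462 m/s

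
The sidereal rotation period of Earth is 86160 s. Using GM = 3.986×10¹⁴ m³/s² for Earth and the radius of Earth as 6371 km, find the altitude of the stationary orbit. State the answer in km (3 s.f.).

h_sync ≈ 35800 km

A synchronous orbit has period T, so by Kepler's third law a = (μT²/4π²)^(1/3).
μT²/4π² = 3.986×10¹⁴ × (8.616×10⁴)² / 39.48 = 7.495×10²² m³.
a = 4.216×10⁷ m = 42163 km.
Altitude h = a − R = 42163 − 6371 = 35792 km.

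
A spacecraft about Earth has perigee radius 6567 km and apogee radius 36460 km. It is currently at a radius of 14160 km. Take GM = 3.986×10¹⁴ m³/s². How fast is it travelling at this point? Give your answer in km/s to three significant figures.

v ≈ 6.15 km/s

Semi-major axis a = (r_p + r_a)/2 = 21514 km = 2.151×10⁷ m.
Vis-viva: v² = μ(2/r − 1/a) = 3.986×10¹⁴ × (1.412×10⁻⁷ − 4.648×10⁻⁸) = 3.777×10⁷ m²/s².
v = 6146 m/s = 6.146 km/s.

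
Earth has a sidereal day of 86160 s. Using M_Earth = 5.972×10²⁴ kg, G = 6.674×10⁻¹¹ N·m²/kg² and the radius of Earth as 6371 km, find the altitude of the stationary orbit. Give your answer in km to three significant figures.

μ = GM = 6.674×10⁻¹¹ × 5.972×10²⁴ = 3.986×10¹⁴ m³/s².
A synchronous orbit has period T, so by Kepler's third law a = (μT²/4π²)^(1/3).
μT²/4π² = 3.986×10¹⁴ × (8.616×10⁴)² / 39.48 = 7.495×10²² m³.
a = 4.216×10⁷ m = 42162 km.
Altitude h = a − R = 42162 − 6371 = 35791 km.

h_sync ≈ 35800 km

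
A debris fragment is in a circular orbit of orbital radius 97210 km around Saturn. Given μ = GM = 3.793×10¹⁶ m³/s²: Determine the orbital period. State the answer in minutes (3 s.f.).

T ≈ 515 minutes

r = 97210 km = 9.721×10⁷ m.
Kepler's third law: T = 2π√(r³/μ) = 2π√((9.721×10⁷)³ / 3.793×10¹⁶).
r³/μ = 2.422×10⁷ s², so T = 2π × 4.921×10³ = 3.092×10⁴ s.
Converting: 3.092×10⁴ s ÷ 60.00 = 515.4 minutes.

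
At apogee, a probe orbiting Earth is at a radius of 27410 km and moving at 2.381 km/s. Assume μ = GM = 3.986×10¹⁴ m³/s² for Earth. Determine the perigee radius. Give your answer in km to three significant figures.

r_a = 2.741×10⁷ m.
Specific energy ε = v²/2 − μ/r = -1.171×10⁷ J/kg, so a = −μ/(2ε) = 1.702×10⁷ m.
The apsides satisfy r_p + r_a = 2a, so the perigee radius is 2a − r_a = 6.636×10⁶ m = 6636.4 km.

perigee radius ≈ 6640 km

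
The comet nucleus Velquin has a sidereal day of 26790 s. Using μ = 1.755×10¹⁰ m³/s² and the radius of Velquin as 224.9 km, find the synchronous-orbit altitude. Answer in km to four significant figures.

A synchronous orbit has period T, so by Kepler's third law a = (μT²/4π²)^(1/3).
μT²/4π² = 1.755×10¹⁰ × (2.679×10⁴)² / 39.48 = 3.191×10¹⁷ m³.
a = 6.833×10⁵ m = 683.31 km.
Altitude h = a − R = 683.31 − 224.9 = 458.41 km.

h_sync ≈ 458.4 km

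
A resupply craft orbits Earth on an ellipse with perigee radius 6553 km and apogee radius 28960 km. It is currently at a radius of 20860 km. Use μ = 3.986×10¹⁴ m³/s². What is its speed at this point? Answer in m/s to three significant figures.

v ≈ 3970 m/s

Semi-major axis a = (r_p + r_a)/2 = 17756 km = 1.776×10⁷ m.
Vis-viva: v² = μ(2/r − 1/a) = 3.986×10¹⁴ × (9.588×10⁻⁸ − 5.632×10⁻⁸) = 1.577×10⁷ m²/s².
v = 3971 m/s.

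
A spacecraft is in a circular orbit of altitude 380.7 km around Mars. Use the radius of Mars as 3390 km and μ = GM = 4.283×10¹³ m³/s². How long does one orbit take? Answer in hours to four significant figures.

r = 3390 + 380.7 = 3770.7 km = 3.7707×10⁶ m.
Kepler's third law: T = 2π√(r³/μ) = 2π√((3.771×10⁶)³ / 4.283×10¹³).
r³/μ = 1.252×10⁶ s², so T = 2π × 1.119×10³ = 7.030×10³ s.
Converting: 7.030×10³ s ÷ 3600 = 1.953 hours.

T ≈ 1.953 hours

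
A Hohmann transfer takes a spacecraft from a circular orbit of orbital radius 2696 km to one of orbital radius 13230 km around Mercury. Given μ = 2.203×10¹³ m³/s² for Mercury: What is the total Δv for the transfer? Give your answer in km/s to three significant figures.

Δv_total ≈ 1.37 km/s

r₁ = 2696 km = 2.696×10⁶ m.
r₂ = 13230 km = 1.323×10⁷ m.
Transfer ellipse a_t = (r₁ + r₂)/2 = 7.963×10⁶ m.
At r₁: circular v_c1 = √(μ/r₁) = 2859 m/s; transfer-periherm v_p = √[μ(2/r₁ − 1/a_t)] = 3685 m/s.
Δv₁ = v_p − v_c1 = 826.0 m/s.
At r₂: circular v_c2 = √(μ/r₂) = 1290 m/s; transfer-apoherm v_a = √[μ(2/r₂ − 1/a_t)] = 750.8 m/s.
Δv₂ = v_c2 − v_a = 539.6 m/s.
Total Δv = Δv₁ + Δv₂ = 1366 m/s = 1.366 km/s.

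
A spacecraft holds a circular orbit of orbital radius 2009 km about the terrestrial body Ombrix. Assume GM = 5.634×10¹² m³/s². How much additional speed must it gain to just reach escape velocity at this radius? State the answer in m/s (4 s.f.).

r = 2009 km = 2.009×10⁶ m.
Circular speed v_c = √(μ/r) = 1675 m/s.
Escape speed v_esc = √(2μ/r) = √2 × v_c = 2368 m/s.
Δv = v_esc − v_c = 693.7 m/s.

Δv ≈ 693.7 m/s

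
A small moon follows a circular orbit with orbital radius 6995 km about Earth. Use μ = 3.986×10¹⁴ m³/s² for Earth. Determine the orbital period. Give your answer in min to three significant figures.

T ≈ 97.0 min

r = 6995 km = 6.995×10⁶ m.
Kepler's third law: T = 2π√(r³/μ) = 2π√((6.995×10⁶)³ / 3.986×10¹⁴).
r³/μ = 8.587×10⁵ s², so T = 2π × 9.266×10² = 5.822×10³ s.
Converting: 5.822×10³ s ÷ 60.00 = 97.04 min.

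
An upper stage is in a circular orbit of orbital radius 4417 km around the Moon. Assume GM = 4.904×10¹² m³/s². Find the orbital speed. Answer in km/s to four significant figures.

v ≈ 1.054 km/s

r = 4417 km = 4.417×10⁶ m.
For a circular orbit v = √(μ/r) = √(4.904×10¹² / 4.417×10⁶) = √(1.110×10⁶) = 1054 m/s.
That is 1.054 km/s.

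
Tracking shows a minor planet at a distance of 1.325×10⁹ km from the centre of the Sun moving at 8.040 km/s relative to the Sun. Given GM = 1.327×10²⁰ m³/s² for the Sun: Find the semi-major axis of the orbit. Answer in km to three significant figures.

a ≈ 9.78×10⁸ km

r = 1.325×10¹² m.
Specific orbital energy ε = v²/2 − μ/r = (8040)²/2 − 1.327×10²⁰/1.325×10¹² = -6.783×10⁷ J/kg.
Since ε = −μ/(2a), a = −μ/(2ε) = 9.782×10¹¹ m = 9.7818×10⁸ km.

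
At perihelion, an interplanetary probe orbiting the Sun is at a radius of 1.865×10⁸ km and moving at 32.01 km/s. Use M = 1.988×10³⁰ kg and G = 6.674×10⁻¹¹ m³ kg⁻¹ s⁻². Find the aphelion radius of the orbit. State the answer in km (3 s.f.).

μ = GM = 6.674×10⁻¹¹ × 1.988×10³⁰ = 1.327×10²⁰ m³/s².
r_p = 1.865×10¹¹ m.
Specific energy ε = v²/2 − μ/r = -1.991×10⁸ J/kg, so a = −μ/(2ε) = 3.332×10¹¹ m.
The apsides satisfy r_p + r_a = 2a, so the aphelion radius is 2a − r_p = 4.799×10¹¹ m = 4.7991×10⁸ km.

aphelion radius ≈ 4.80×10⁸ km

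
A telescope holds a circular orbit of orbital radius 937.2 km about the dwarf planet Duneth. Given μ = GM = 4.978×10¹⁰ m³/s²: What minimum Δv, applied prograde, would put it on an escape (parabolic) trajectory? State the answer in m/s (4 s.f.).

r = 937.2 km = 9.372×10⁵ m.
Circular speed v_c = √(μ/r) = 230.5 m/s.
Escape speed v_esc = √(2μ/r) = √2 × v_c = 325.9 m/s.
Δv = v_esc − v_c = 95.46 m/s.

Δv ≈ 95.46 m/s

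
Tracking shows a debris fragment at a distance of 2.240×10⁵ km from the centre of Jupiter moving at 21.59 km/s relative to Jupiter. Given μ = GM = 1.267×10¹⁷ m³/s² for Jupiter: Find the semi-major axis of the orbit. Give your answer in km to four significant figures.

a ≈ 1.905×10⁵ km

r = 2.240×10⁸ m.
Specific orbital energy ε = v²/2 − μ/r = (21590)²/2 − 1.267×10¹⁷/2.240×10⁸ = -3.326×10⁸ J/kg.
Since ε = −μ/(2a), a = −μ/(2ε) = 1.905×10⁸ m = 1.9049×10⁵ km.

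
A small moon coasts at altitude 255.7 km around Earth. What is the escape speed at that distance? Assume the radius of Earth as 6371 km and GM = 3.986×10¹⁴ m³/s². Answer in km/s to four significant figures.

r = 6371 + 255.7 = 6626.7 km = 6.6267×10⁶ m.
Escape speed v_esc = √(2μ/r) = √(2 × 3.986×10¹⁴ / 6.627×10⁶) = √(1.203×10⁸) = 10970 m/s.
= 10.97 km/s.

v_esc ≈ 10.97 km/s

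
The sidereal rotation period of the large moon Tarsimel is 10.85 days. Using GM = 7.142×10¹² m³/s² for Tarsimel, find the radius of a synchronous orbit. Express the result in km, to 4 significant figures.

T = 10.85 days = 9.374×10⁵ s.
A synchronous orbit has period T, so by Kepler's third law a = (μT²/4π²)^(1/3).
μT²/4π² = 7.142×10¹² × (9.374×10⁵)² / 39.48 = 1.590×10²³ m³.
a = 5.417×10⁷ m = 54173 km.

r_sync ≈ 54170 km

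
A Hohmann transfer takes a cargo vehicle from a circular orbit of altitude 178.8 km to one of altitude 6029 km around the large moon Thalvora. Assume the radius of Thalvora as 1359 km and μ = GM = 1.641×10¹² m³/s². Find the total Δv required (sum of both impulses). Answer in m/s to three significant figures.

Δv_total ≈ 491 m/s

r₁ = 1359 + 178.8 = 1537.8 km = 1.5378×10⁶ m.
r₂ = 1359 + 6029 = 7388.0 km = 7.3880×10⁶ m.
Transfer ellipse a_t = (r₁ + r₂)/2 = 4.463×10⁶ m.
At r₁: circular v_c1 = √(μ/r₁) = 1033 m/s; transfer-periapsis v_p = √[μ(2/r₁ − 1/a_t)] = 1329 m/s.
Δv₁ = v_p − v_c1 = 296.1 m/s.
At r₂: circular v_c2 = √(μ/r₂) = 471.3 m/s; transfer-apoapsis v_a = √[μ(2/r₂ − 1/a_t)] = 276.7 m/s.
Δv₂ = v_c2 − v_a = 194.6 m/s.
Total Δv = Δv₁ + Δv₂ = 490.7 m/s.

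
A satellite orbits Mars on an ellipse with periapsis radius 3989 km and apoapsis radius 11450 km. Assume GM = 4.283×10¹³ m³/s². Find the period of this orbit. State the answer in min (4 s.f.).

Semi-major axis a = (r_p + r_a)/2 = (3989.0 + 11450)/2 = 7719.5 km = 7.720×10⁶ m.
By Kepler's third law T = 2π√(a³/μ) = 2π × 3.277×10³ = 2.059×10⁴ s.
= 343.2 min.

T ≈ 343.2 min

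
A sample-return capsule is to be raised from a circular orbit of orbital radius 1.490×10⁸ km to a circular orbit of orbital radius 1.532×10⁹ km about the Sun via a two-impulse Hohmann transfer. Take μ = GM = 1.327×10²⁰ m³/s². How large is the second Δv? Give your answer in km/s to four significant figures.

Δv ≈ 5.388 km/s

r₁ = 1.490×10⁸ km = 1.490×10¹¹ m.
r₂ = 1.532×10⁹ km = 1.532×10¹² m.
Transfer ellipse a_t = (r₁ + r₂)/2 = 8.405×10¹¹ m.
At r₁: circular v_c1 = √(μ/r₁) = 29840 m/s; transfer-perihelion v_p = √[μ(2/r₁ − 1/a_t)] = 40290 m/s.
At r₂: circular v_c2 = √(μ/r₂) = 9307 m/s; transfer-aphelion v_a = √[μ(2/r₂ − 1/a_t)] = 3919 m/s.
Δv₂ = v_c2 − v_a = 5388 m/s.
= 5.388 km/s.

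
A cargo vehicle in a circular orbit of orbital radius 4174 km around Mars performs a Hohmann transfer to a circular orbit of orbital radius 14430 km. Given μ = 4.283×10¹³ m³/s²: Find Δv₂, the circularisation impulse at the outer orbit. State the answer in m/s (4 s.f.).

r₁ = 4174 km = 4.174×10⁶ m.
r₂ = 14430 km = 1.443×10⁷ m.
Transfer ellipse a_t = (r₁ + r₂)/2 = 9.302×10⁶ m.
At r₁: circular v_c1 = √(μ/r₁) = 3203 m/s; transfer-periapsis v_p = √[μ(2/r₁ − 1/a_t)] = 3990 m/s.
At r₂: circular v_c2 = √(μ/r₂) = 1723 m/s; transfer-apoapsis v_a = √[μ(2/r₂ − 1/a_t)] = 1154 m/s.
Δv₂ = v_c2 − v_a = 568.8 m/s.

Δv ≈ 568.8 m/s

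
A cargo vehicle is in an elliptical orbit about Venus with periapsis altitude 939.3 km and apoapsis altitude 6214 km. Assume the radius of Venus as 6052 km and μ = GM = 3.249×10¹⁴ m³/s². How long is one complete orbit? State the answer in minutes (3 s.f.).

r_p = 6052 + 939.3 = 6991.3 km = 6.9913×10⁶ m.
r_a = 6052 + 6214 = 12266 km = 1.2266×10⁷ m.
Semi-major axis a = (r_p + r_a)/2 = (6991.3 + 12266)/2 = 9628.6 km = 9.629×10⁶ m.
By Kepler's third law T = 2π√(a³/μ) = 2π × 1.658×10³ = 1.041×10⁴ s.
= 173.6 minutes.

T ≈ 174 minutes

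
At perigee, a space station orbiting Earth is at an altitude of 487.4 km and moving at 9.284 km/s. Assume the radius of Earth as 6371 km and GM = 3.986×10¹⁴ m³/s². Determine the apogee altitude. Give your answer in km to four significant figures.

apogee altitude ≈ 13300 km

r_p = 6371 + 487.4 = 6858.4 km = 6.858×10⁶ m.
Specific energy ε = v²/2 − μ/r = -1.502×10⁷ J/kg, so a = −μ/(2ε) = 1.327×10⁷ m.
The apsides satisfy r_p + r_a = 2a, so the apogee radius is 2a − r_p = 1.968×10⁷ m = 19676 km.
Apogee altitude = 19676 − 6371 = 13305 km.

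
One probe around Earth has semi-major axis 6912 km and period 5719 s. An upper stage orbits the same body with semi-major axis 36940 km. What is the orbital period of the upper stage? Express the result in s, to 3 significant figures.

Kepler's third law: T² ∝ a³, so T₂ = T₁ (a₂/a₁)^(3/2).
a₂/a₁ = 5.344, (a₂/a₁)^(3/2) = 12.35.
T₂ = 5719 × 12.35 = 70660 s.

T₂ ≈ 70700 s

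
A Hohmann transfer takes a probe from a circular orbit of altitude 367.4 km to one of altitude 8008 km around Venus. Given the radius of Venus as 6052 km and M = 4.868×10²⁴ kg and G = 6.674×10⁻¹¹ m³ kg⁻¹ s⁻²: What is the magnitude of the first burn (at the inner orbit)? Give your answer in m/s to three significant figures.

Δv ≈ 1220 m/s

μ = GM = 6.674×10⁻¹¹ × 4.868×10²⁴ = 3.249×10¹⁴ m³/s².
r₁ = 6052 + 367.4 = 6419.4 km = 6.4194×10⁶ m.
r₂ = 6052 + 8008 = 14060 km = 1.4060×10⁷ m.
Transfer ellipse a_t = (r₁ + r₂)/2 = 1.024×10⁷ m.
At r₁: circular v_c1 = √(μ/r₁) = 7114 m/s; transfer-periapsis v_p = √[μ(2/r₁ − 1/a_t)] = 8336 m/s.
Δv₁ = v_p − v_c1 = 1222 m/s.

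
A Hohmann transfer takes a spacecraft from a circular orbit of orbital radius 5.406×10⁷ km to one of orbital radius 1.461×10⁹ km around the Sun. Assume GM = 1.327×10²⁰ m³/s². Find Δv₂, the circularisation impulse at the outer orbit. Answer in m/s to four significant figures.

r₁ = 5.406×10⁷ km = 5.406×10¹⁰ m.
r₂ = 1.461×10⁹ km = 1.461×10¹² m.
Transfer ellipse a_t = (r₁ + r₂)/2 = 7.575×10¹¹ m.
At r₁: circular v_c1 = √(μ/r₁) = 49540 m/s; transfer-perihelion v_p = √[μ(2/r₁ − 1/a_t)] = 68810 m/s.
At r₂: circular v_c2 = √(μ/r₂) = 9530 m/s; transfer-aphelion v_a = √[μ(2/r₂ − 1/a_t)] = 2546 m/s.
Δv₂ = v_c2 − v_a = 6984 m/s.

Δv ≈ 6984 m/s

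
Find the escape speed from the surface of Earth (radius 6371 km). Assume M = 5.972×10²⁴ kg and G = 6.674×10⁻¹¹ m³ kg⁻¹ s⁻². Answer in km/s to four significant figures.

v_esc ≈ 11.19 km/s

μ = GM = 6.674×10⁻¹¹ × 5.972×10²⁴ = 3.986×10¹⁴ m³/s².
r = R = 6.371×10⁶ m.
Escape speed v_esc = √(2μ/r) = √(2 × 3.986×10¹⁴ / 6.371×10⁶) = √(1.251×10⁸) = 11190 m/s.
= 11.19 km/s.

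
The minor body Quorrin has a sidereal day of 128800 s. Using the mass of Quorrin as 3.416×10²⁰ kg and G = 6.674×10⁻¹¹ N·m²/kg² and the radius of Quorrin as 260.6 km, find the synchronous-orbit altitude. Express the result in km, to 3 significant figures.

h_sync ≈ 1860 km

μ = GM = 6.674×10⁻¹¹ × 3.416×10²⁰ = 2.280×10¹⁰ m³/s².
A synchronous orbit has period T, so by Kepler's third law a = (μT²/4π²)^(1/3).
μT²/4π² = 2.280×10¹⁰ × (1.288×10⁵)² / 39.48 = 9.580×10¹⁸ m³.
a = 2.124×10⁶ m = 2123.9 km.
Altitude h = a − R = 2123.9 − 260.6 = 1863.3 km.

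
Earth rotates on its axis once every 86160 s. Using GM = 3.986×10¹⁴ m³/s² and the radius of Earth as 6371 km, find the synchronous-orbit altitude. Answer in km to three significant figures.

A synchronous orbit has period T, so by Kepler's third law a = (μT²/4π²)^(1/3).
μT²/4π² = 3.986×10¹⁴ × (8.616×10⁴)² / 39.48 = 7.495×10²² m³.
a = 4.216×10⁷ m = 42163 km.
Altitude h = a − R = 42163 − 6371 = 35792 km.

h_sync ≈ 35800 km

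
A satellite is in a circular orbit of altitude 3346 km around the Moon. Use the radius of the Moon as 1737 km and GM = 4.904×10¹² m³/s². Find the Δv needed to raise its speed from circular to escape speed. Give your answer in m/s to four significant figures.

r = 1737 + 3346 = 5083.0 km = 5.0830×10⁶ m.
Circular speed v_c = √(μ/r) = 982.2 m/s.
Escape speed v_esc = √(2μ/r) = √2 × v_c = 1389 m/s.
Δv = v_esc − v_c = 406.9 m/s.

Δv ≈ 406.9 m/s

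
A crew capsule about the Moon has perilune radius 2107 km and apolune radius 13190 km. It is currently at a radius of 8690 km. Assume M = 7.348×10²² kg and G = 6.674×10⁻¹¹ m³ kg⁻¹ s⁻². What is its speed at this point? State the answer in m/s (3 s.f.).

v ≈ 698 m/s

μ = GM = 6.674×10⁻¹¹ × 7.348×10²² = 4.904×10¹² m³/s².
Semi-major axis a = (r_p + r_a)/2 = 7648.5 km = 7.648×10⁶ m.
Vis-viva: v² = μ(2/r − 1/a) = 4.904×10¹² × (2.301×10⁻⁷ − 1.307×10⁻⁷) = 4.875×10⁵ m²/s².
v = 698.2 m/s.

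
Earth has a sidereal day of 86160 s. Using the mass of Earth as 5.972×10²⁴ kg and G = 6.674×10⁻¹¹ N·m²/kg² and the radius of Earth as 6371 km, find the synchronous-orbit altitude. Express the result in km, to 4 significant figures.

h_sync ≈ 35790 km

μ = GM = 6.674×10⁻¹¹ × 5.972×10²⁴ = 3.986×10¹⁴ m³/s².
A synchronous orbit has period T, so by Kepler's third law a = (μT²/4π²)^(1/3).
μT²/4π² = 3.986×10¹⁴ × (8.616×10⁴)² / 39.48 = 7.495×10²² m³.
a = 4.216×10⁷ m = 42162 km.
Altitude h = a − R = 42162 − 6371 = 35791 km.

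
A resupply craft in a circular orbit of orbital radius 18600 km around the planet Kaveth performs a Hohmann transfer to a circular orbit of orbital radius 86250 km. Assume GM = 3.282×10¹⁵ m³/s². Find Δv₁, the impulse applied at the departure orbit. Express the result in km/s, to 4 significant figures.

Δv ≈ 3.755 km/s

r₁ = 18600 km = 1.860×10⁷ m.
r₂ = 86250 km = 8.625×10⁷ m.
Transfer ellipse a_t = (r₁ + r₂)/2 = 5.242×10⁷ m.
At r₁: circular v_c1 = √(μ/r₁) = 13280 m/s; transfer-periapsis v_p = √[μ(2/r₁ − 1/a_t)] = 17040 m/s.
Δv₁ = v_p − v_c1 = 3755 m/s.
= 3.755 km/s.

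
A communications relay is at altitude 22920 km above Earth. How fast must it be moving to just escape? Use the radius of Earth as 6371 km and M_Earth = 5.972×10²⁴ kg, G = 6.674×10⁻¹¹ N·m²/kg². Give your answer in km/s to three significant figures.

v_esc ≈ 5.22 km/s

μ = GM = 6.674×10⁻¹¹ × 5.972×10²⁴ = 3.986×10¹⁴ m³/s².
r = 6371 + 22920 = 29291 km = 2.9291×10⁷ m.
Escape speed v_esc = √(2μ/r) = √(2 × 3.986×10¹⁴ / 2.929×10⁷) = √(2.721×10⁷) = 5217 m/s.
= 5.217 km/s.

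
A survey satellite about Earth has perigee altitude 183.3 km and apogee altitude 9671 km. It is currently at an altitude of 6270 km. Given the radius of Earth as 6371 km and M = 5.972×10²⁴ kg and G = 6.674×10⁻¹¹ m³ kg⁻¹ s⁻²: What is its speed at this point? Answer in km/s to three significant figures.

μ = GM = 6.674×10⁻¹¹ × 5.972×10²⁴ = 3.986×10¹⁴ m³/s².
r_p = 6371 + 183.3 = 6554.3 km = 6.5543×10⁶ m.
r_a = 6371 + 9671 = 16042 km = 1.6042×10⁷ m.
r = 6371 + 6270 = 12641 km = 1.264×10⁷ m.
Semi-major axis a = (r_p + r_a)/2 = 11298 km = 1.130×10⁷ m.
Vis-viva: v² = μ(2/r − 1/a) = 3.986×10¹⁴ × (1.582×10⁻⁷ − 8.851×10⁻⁸) = 2.778×10⁷ m²/s².
v = 5271 m/s = 5.271 km/s.

v ≈ 5.27 km/s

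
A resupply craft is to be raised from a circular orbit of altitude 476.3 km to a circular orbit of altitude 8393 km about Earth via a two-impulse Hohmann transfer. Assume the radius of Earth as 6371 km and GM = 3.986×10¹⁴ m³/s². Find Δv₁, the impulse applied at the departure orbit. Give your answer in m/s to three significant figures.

r₁ = 6371 + 476.3 = 6847.3 km = 6.8473×10⁶ m.
r₂ = 6371 + 8393 = 14764 km = 1.4764×10⁷ m.
Transfer ellipse a_t = (r₁ + r₂)/2 = 1.081×10⁷ m.
At r₁: circular v_c1 = √(μ/r₁) = 7630 m/s; transfer-perigee v_p = √[μ(2/r₁ − 1/a_t)] = 8918 m/s.
Δv₁ = v_p − v_c1 = 1289 m/s.

Δv ≈ 1290 m/s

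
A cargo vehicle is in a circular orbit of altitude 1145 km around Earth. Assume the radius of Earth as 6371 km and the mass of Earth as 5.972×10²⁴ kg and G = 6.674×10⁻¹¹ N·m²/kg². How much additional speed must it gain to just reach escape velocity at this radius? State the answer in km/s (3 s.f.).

Δv ≈ 3.02 km/s

μ = GM = 6.674×10⁻¹¹ × 5.972×10²⁴ = 3.986×10¹⁴ m³/s².
r = 6371 + 1145 = 7516.0 km = 7.5160×10⁶ m.
Circular speed v_c = √(μ/r) = 7282 m/s.
Escape speed v_esc = √(2μ/r) = √2 × v_c = 10300 m/s.
Δv = v_esc − v_c = 3016 m/s = 3.016 km/s.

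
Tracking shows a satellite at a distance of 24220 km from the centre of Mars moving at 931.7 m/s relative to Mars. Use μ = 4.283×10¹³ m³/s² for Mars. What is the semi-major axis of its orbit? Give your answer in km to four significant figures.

r = 2.422×10⁷ m.
Specific orbital energy ε = v²/2 − μ/r = (931.7)²/2 − 4.283×10¹³/2.422×10⁷ = -1.334×10⁶ J/kg.
Since ε = −μ/(2a), a = −μ/(2ε) = 1.605×10⁷ m = 16049 km.

a ≈ 16050 km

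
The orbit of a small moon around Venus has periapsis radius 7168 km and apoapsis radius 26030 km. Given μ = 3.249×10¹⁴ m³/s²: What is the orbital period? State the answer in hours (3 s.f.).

T ≈ 6.55 hours

Semi-major axis a = (r_p + r_a)/2 = (7168.0 + 26030)/2 = 16599 km = 1.660×10⁷ m.
By Kepler's third law T = 2π√(a³/μ) = 2π × 3.752×10³ = 2.357×10⁴ s.
= 6.548 hours.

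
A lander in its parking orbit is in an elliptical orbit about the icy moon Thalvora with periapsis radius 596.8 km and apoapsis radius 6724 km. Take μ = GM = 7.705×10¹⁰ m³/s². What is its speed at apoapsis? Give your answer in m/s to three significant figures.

Semi-major axis a = (r_p + r_a)/2 = 3660.4 km = 3.660×10⁶ m.
Vis-viva: v² = μ(2/r − 1/a) = 7.705×10¹⁰ × (2.974×10⁻⁷ − 2.732×10⁻⁷) = 1.868×10³ m²/s².
v = 43.22 m/s.

v ≈ 43.2 m/s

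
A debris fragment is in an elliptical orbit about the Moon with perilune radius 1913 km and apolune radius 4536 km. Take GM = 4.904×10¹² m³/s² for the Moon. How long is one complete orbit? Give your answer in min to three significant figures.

Semi-major axis a = (r_p + r_a)/2 = (1913.0 + 4536.0)/2 = 3224.5 km = 3.224×10⁶ m.
By Kepler's third law T = 2π√(a³/μ) = 2π × 2.615×10³ = 1.643×10⁴ s.
= 273.8 min.

T ≈ 274 min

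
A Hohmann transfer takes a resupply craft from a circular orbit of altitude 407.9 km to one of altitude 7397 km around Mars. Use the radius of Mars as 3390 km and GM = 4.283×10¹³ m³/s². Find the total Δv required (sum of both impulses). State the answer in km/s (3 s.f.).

Δv_total ≈ 1.28 km/s

r₁ = 3390 + 407.9 = 3797.9 km = 3.7979×10⁶ m.
r₂ = 3390 + 7397 = 10787 km = 1.0787×10⁷ m.
Transfer ellipse a_t = (r₁ + r₂)/2 = 7.292×10⁶ m.
At r₁: circular v_c1 = √(μ/r₁) = 3358 m/s; transfer-periapsis v_p = √[μ(2/r₁ − 1/a_t)] = 4084 m/s.
Δv₁ = v_p − v_c1 = 726.1 m/s.
At r₂: circular v_c2 = √(μ/r₂) = 1993 m/s; transfer-apoapsis v_a = √[μ(2/r₂ − 1/a_t)] = 1438 m/s.
Δv₂ = v_c2 − v_a = 554.6 m/s.
Total Δv = Δv₁ + Δv₂ = 1281 m/s = 1.281 km/s.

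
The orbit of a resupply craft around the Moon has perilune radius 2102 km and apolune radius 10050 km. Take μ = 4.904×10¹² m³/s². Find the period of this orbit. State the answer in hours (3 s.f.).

T ≈ 11.8 hours

Semi-major axis a = (r_p + r_a)/2 = (2102.0 + 10050)/2 = 6076.0 km = 6.076×10⁶ m.
By Kepler's third law T = 2π√(a³/μ) = 2π × 6.763×10³ = 4.249×10⁴ s.
= 11.80 hours.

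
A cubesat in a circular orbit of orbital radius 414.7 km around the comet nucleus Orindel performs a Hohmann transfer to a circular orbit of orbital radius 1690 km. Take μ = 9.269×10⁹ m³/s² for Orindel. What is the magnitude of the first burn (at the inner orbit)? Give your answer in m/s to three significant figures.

r₁ = 414.7 km = 4.147×10⁵ m.
r₂ = 1690 km = 1.690×10⁶ m.
Transfer ellipse a_t = (r₁ + r₂)/2 = 1.052×10⁶ m.
At r₁: circular v_c1 = √(μ/r₁) = 149.5 m/s; transfer-periapsis v_p = √[μ(2/r₁ − 1/a_t)] = 189.5 m/s.
Δv₁ = v_p − v_c1 = 39.96 m/s.

Δv ≈ 40.0 m/s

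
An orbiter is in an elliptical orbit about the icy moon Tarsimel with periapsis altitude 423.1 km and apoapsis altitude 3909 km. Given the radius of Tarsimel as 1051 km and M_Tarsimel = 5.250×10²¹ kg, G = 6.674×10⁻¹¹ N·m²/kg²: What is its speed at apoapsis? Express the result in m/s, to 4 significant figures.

μ = GM = 6.674×10⁻¹¹ × 5.250×10²¹ = 3.504×10¹¹ m³/s².
r_p = 1051 + 423.1 = 1474.1 km = 1.4741×10⁶ m.
r_a = 1051 + 3909 = 4960.0 km = 4.9600×10⁶ m.
Semi-major axis a = (r_p + r_a)/2 = 3217.1 km = 3.217×10⁶ m.
Vis-viva: v² = μ(2/r − 1/a) = 3.504×10¹¹ × (4.032×10⁻⁷ − 3.108×10⁻⁷) = 3.237×10⁴ m²/s².
v = 179.9 m/s.

v ≈ 179.9 m/s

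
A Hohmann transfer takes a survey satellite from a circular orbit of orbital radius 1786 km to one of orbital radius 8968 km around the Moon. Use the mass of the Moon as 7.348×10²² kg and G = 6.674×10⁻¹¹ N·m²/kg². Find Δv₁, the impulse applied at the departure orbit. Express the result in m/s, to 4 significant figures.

μ = GM = 6.674×10⁻¹¹ × 7.348×10²² = 4.904×10¹² m³/s².
r₁ = 1786 km = 1.786×10⁶ m.
r₂ = 8968 km = 8.968×10⁶ m.
Transfer ellipse a_t = (r₁ + r₂)/2 = 5.377×10⁶ m.
At r₁: circular v_c1 = √(μ/r₁) = 1657 m/s; transfer-perilune v_p = √[μ(2/r₁ − 1/a_t)] = 2140 m/s.
Δv₁ = v_p − v_c1 = 482.9 m/s.

Δv ≈ 482.9 m/s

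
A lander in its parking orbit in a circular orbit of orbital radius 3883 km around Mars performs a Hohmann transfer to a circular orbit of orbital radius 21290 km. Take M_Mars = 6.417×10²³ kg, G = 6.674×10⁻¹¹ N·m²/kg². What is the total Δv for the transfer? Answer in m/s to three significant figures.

Δv_total ≈ 1630 m/s

μ = GM = 6.674×10⁻¹¹ × 6.417×10²³ = 4.283×10¹³ m³/s².
r₁ = 3883 km = 3.883×10⁶ m.
r₂ = 21290 km = 2.129×10⁷ m.
Transfer ellipse a_t = (r₁ + r₂)/2 = 1.259×10⁷ m.
At r₁: circular v_c1 = √(μ/r₁) = 3321 m/s; transfer-periapsis v_p = √[μ(2/r₁ − 1/a_t)] = 4319 m/s.
Δv₁ = v_p − v_c1 = 998.2 m/s.
At r₂: circular v_c2 = √(μ/r₂) = 1418 m/s; transfer-apoapsis v_a = √[μ(2/r₂ − 1/a_t)] = 787.8 m/s.
Δv₂ = v_c2 − v_a = 630.5 m/s.
Total Δv = Δv₁ + Δv₂ = 1629 m/s.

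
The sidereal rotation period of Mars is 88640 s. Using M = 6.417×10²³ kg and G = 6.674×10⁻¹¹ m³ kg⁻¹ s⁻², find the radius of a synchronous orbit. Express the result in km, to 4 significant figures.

r_sync ≈ 20430 km

μ = GM = 6.674×10⁻¹¹ × 6.417×10²³ = 4.283×10¹³ m³/s².
A synchronous orbit has period T, so by Kepler's third law a = (μT²/4π²)^(1/3).
μT²/4π² = 4.283×10¹³ × (8.864×10⁴)² / 39.48 = 8.524×10²¹ m³.
a = 2.043×10⁷ m = 20427 km.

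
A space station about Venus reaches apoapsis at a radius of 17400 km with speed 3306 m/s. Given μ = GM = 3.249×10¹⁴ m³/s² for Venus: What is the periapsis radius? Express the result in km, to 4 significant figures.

r_a = 1.740×10⁷ m.
Specific energy ε = v²/2 − μ/r = -1.321×10⁷ J/kg, so a = −μ/(2ε) = 1.230×10⁷ m.
The apsides satisfy r_p + r_a = 2a, so the periapsis radius is 2a − r_a = 7.199×10⁶ m = 7199.5 km.

periapsis radius ≈ 7199 km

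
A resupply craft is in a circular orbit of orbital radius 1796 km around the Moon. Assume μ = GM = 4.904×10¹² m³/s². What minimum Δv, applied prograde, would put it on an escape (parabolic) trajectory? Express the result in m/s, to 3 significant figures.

Δv ≈ 684 m/s

r = 1796 km = 1.796×10⁶ m.
Circular speed v_c = √(μ/r) = 1652 m/s.
Escape speed v_esc = √(2μ/r) = √2 × v_c = 2337 m/s.
Δv = v_esc − v_c = 684.5 m/s.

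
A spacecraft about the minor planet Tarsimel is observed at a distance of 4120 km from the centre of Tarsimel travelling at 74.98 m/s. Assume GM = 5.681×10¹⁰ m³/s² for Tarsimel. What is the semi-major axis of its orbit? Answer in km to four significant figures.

a ≈ 2587 km

r = 4.120×10⁶ m.
Vis-viva rearranged: 1/a = 2/r − v²/μ = 4.854×10⁻⁷ − 9.896×10⁻⁸ = 3.865×10⁻⁷ m⁻¹.
a = 2.587×10⁶ m = 2587.5 km.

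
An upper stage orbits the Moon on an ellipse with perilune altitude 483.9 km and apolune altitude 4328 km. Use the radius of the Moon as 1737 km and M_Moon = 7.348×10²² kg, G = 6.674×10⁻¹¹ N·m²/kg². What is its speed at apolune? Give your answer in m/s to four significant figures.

v ≈ 658.4 m/s

μ = GM = 6.674×10⁻¹¹ × 7.348×10²² = 4.904×10¹² m³/s².
r_p = 1737 + 483.9 = 2220.9 km = 2.2209×10⁶ m.
r_a = 1737 + 4328 = 6065.0 km = 6.0650×10⁶ m.
Semi-major axis a = (r_p + r_a)/2 = 4142.9 km = 4.143×10⁶ m.
Vis-viva: v² = μ(2/r − 1/a) = 4.904×10¹² × (3.298×10⁻⁷ − 2.414×10⁻⁷) = 4.335×10⁵ m²/s².
v = 658.4 m/s.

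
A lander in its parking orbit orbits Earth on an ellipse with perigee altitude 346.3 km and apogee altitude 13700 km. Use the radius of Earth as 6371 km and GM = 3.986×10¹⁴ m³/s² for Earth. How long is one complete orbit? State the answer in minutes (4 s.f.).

r_p = 6371 + 346.3 = 6717.3 km = 6.7173×10⁶ m.
r_a = 6371 + 13700 = 20071 km = 2.0071×10⁷ m.
Semi-major axis a = (r_p + r_a)/2 = (6717.3 + 20071)/2 = 13394 km = 1.339×10⁷ m.
By Kepler's third law T = 2π√(a³/μ) = 2π × 2.455×10³ = 1.543×10⁴ s.
= 257.1 minutes.

T ≈ 257.1 minutes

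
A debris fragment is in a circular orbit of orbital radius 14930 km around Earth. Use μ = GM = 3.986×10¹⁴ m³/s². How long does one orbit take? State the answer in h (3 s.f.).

r = 14930 km = 1.493×10⁷ m.
Kepler's third law: T = 2π√(r³/μ) = 2π√((1.493×10⁷)³ / 3.986×10¹⁴).
r³/μ = 8.349×10⁶ s², so T = 2π × 2.889×10³ = 1.816×10⁴ s.
Converting: 1.816×10⁴ s ÷ 3600 = 5.043 h.

T ≈ 5.04 h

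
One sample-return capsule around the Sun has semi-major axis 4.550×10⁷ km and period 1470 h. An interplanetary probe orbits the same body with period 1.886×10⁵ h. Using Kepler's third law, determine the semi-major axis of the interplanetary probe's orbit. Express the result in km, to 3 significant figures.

a₂ ≈ 1.16×10⁹ km

Kepler's third law: a³ ∝ T², so a₂ = a₁ (T₂/T₁)^(2/3).
T₂/T₁ = 128.3, (T₂/T₁)^(2/3) = 25.44.
a₂ = 4.550×10⁷ × 25.44 = 1.157×10⁹ km.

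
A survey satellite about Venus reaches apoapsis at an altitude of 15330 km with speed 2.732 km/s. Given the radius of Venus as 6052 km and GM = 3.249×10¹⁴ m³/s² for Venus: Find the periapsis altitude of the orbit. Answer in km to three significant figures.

periapsis altitude ≈ 909 km

r_a = 6052 + 15330 = 21382 km = 2.138×10⁷ m.
Specific energy ε = v²/2 − μ/r = -1.146×10⁷ J/kg, so a = −μ/(2ε) = 1.417×10⁷ m.
The apsides satisfy r_p + r_a = 2a, so the periapsis radius is 2a − r_a = 6.961×10⁶ m = 6961.1 km.
Periapsis altitude = 6961.1 − 6052 = 909.09 km.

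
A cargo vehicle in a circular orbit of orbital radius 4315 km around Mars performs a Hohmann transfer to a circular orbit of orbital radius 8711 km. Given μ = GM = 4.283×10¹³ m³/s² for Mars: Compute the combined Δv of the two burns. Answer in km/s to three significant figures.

Δv_total ≈ 0.906 km/s

r₁ = 4315 km = 4.315×10⁶ m.
r₂ = 8711 km = 8.711×10⁶ m.
Transfer ellipse a_t = (r₁ + r₂)/2 = 6.513×10⁶ m.
At r₁: circular v_c1 = √(μ/r₁) = 3151 m/s; transfer-periapsis v_p = √[μ(2/r₁ − 1/a_t)] = 3644 m/s.
Δv₁ = v_p − v_c1 = 493.0 m/s.
At r₂: circular v_c2 = √(μ/r₂) = 2217 m/s; transfer-apoapsis v_a = √[μ(2/r₂ − 1/a_t)] = 1805 m/s.
Δv₂ = v_c2 − v_a = 412.5 m/s.
Total Δv = Δv₁ + Δv₂ = 905.6 m/s = 0.9056 km/s.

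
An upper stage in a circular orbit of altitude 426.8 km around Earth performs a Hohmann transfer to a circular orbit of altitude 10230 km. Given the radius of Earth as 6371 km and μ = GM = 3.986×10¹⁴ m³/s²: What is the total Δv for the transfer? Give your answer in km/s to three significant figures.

r₁ = 6371 + 426.8 = 6797.8 km = 6.7978×10⁶ m.
r₂ = 6371 + 10230 = 16601 km = 1.6601×10⁷ m.
Transfer ellipse a_t = (r₁ + r₂)/2 = 1.170×10⁷ m.
At r₁: circular v_c1 = √(μ/r₁) = 7657 m/s; transfer-perigee v_p = √[μ(2/r₁ − 1/a_t)] = 9122 m/s.
Δv₁ = v_p − v_c1 = 1464 m/s.
At r₂: circular v_c2 = √(μ/r₂) = 4900 m/s; transfer-apogee v_a = √[μ(2/r₂ − 1/a_t)] = 3735 m/s.
Δv₂ = v_c2 − v_a = 1165 m/s.
Total Δv = Δv₁ + Δv₂ = 2629 m/s = 2.629 km/s.

Δv_total ≈ 2.63 km/s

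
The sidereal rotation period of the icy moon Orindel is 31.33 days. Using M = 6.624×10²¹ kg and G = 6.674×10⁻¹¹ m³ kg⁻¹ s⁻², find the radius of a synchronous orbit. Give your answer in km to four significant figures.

μ = GM = 6.674×10⁻¹¹ × 6.624×10²¹ = 4.421×10¹¹ m³/s².
T = 31.33 days = 2.707×10⁶ s.
A synchronous orbit has period T, so by Kepler's third law a = (μT²/4π²)^(1/3).
μT²/4π² = 4.421×10¹¹ × (2.707×10⁶)² / 39.48 = 8.205×10²² m³.
a = 4.345×10⁷ m = 43454 km.

r_sync ≈ 43450 km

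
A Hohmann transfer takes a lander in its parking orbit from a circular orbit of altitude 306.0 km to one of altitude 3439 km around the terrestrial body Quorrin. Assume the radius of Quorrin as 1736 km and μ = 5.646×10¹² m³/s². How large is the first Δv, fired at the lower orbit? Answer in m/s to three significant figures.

Δv ≈ 328 m/s

r₁ = 1736 + 306.0 = 2042.0 km = 2.0420×10⁶ m.
r₂ = 1736 + 3439 = 5175.0 km = 5.1750×10⁶ m.
Transfer ellipse a_t = (r₁ + r₂)/2 = 3.608×10⁶ m.
At r₁: circular v_c1 = √(μ/r₁) = 1663 m/s; transfer-periapsis v_p = √[μ(2/r₁ − 1/a_t)] = 1991 m/s.
Δv₁ = v_p − v_c1 = 328.5 m/s.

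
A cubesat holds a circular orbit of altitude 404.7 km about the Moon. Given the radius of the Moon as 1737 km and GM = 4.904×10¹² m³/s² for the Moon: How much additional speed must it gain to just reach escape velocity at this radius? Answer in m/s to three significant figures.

r = 1737 + 404.7 = 2141.7 km = 2.1417×10⁶ m.
Circular speed v_c = √(μ/r) = 1513 m/s.
Escape speed v_esc = √(2μ/r) = √2 × v_c = 2140 m/s.
Δv = v_esc − v_c = 626.8 m/s.

Δv ≈ 627 m/s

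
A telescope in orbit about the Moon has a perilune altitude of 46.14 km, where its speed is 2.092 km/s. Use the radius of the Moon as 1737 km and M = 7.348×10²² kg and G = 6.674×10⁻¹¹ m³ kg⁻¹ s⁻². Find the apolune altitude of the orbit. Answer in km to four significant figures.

apolune altitude ≈ 5206 km

μ = GM = 6.674×10⁻¹¹ × 7.348×10²² = 4.904×10¹² m³/s².
r_p = 1737 + 46.14 = 1783.1 km = 1.783×10⁶ m.
Specific energy ε = v²/2 − μ/r = -5.620×10⁵ J/kg, so a = −μ/(2ε) = 4.363×10⁶ m.
The apsides satisfy r_p + r_a = 2a, so the apolune radius is 2a − r_p = 6.943×10⁶ m = 6942.9 km.
Apolune altitude = 6942.9 − 1737 = 5205.9 km.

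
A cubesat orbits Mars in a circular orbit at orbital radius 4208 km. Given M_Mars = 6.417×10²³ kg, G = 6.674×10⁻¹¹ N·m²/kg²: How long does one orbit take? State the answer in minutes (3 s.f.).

T ≈ 138 minutes

μ = GM = 6.674×10⁻¹¹ × 6.417×10²³ = 4.283×10¹³ m³/s².
r = 4208 km = 4.208×10⁶ m.
Kepler's third law: T = 2π√(r³/μ) = 2π√((4.208×10⁶)³ / 4.283×10¹³).
r³/μ = 1.740×10⁶ s², so T = 2π × 1.319×10³ = 8.288×10³ s.
Converting: 8.288×10³ s ÷ 60.00 = 138.1 minutes.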